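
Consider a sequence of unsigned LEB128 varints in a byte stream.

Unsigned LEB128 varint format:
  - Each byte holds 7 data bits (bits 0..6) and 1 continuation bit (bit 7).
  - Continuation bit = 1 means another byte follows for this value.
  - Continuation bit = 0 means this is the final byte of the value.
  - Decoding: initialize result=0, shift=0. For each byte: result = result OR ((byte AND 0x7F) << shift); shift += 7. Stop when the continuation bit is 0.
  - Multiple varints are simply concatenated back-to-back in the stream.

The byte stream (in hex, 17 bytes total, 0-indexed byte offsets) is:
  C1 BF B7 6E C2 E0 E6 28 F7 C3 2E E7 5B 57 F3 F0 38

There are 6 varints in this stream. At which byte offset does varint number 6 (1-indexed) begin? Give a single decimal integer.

Answer: 14

Derivation:
  byte[0]=0xC1 cont=1 payload=0x41=65: acc |= 65<<0 -> acc=65 shift=7
  byte[1]=0xBF cont=1 payload=0x3F=63: acc |= 63<<7 -> acc=8129 shift=14
  byte[2]=0xB7 cont=1 payload=0x37=55: acc |= 55<<14 -> acc=909249 shift=21
  byte[3]=0x6E cont=0 payload=0x6E=110: acc |= 110<<21 -> acc=231595969 shift=28 [end]
Varint 1: bytes[0:4] = C1 BF B7 6E -> value 231595969 (4 byte(s))
  byte[4]=0xC2 cont=1 payload=0x42=66: acc |= 66<<0 -> acc=66 shift=7
  byte[5]=0xE0 cont=1 payload=0x60=96: acc |= 96<<7 -> acc=12354 shift=14
  byte[6]=0xE6 cont=1 payload=0x66=102: acc |= 102<<14 -> acc=1683522 shift=21
  byte[7]=0x28 cont=0 payload=0x28=40: acc |= 40<<21 -> acc=85569602 shift=28 [end]
Varint 2: bytes[4:8] = C2 E0 E6 28 -> value 85569602 (4 byte(s))
  byte[8]=0xF7 cont=1 payload=0x77=119: acc |= 119<<0 -> acc=119 shift=7
  byte[9]=0xC3 cont=1 payload=0x43=67: acc |= 67<<7 -> acc=8695 shift=14
  byte[10]=0x2E cont=0 payload=0x2E=46: acc |= 46<<14 -> acc=762359 shift=21 [end]
Varint 3: bytes[8:11] = F7 C3 2E -> value 762359 (3 byte(s))
  byte[11]=0xE7 cont=1 payload=0x67=103: acc |= 103<<0 -> acc=103 shift=7
  byte[12]=0x5B cont=0 payload=0x5B=91: acc |= 91<<7 -> acc=11751 shift=14 [end]
Varint 4: bytes[11:13] = E7 5B -> value 11751 (2 byte(s))
  byte[13]=0x57 cont=0 payload=0x57=87: acc |= 87<<0 -> acc=87 shift=7 [end]
Varint 5: bytes[13:14] = 57 -> value 87 (1 byte(s))
  byte[14]=0xF3 cont=1 payload=0x73=115: acc |= 115<<0 -> acc=115 shift=7
  byte[15]=0xF0 cont=1 payload=0x70=112: acc |= 112<<7 -> acc=14451 shift=14
  byte[16]=0x38 cont=0 payload=0x38=56: acc |= 56<<14 -> acc=931955 shift=21 [end]
Varint 6: bytes[14:17] = F3 F0 38 -> value 931955 (3 byte(s))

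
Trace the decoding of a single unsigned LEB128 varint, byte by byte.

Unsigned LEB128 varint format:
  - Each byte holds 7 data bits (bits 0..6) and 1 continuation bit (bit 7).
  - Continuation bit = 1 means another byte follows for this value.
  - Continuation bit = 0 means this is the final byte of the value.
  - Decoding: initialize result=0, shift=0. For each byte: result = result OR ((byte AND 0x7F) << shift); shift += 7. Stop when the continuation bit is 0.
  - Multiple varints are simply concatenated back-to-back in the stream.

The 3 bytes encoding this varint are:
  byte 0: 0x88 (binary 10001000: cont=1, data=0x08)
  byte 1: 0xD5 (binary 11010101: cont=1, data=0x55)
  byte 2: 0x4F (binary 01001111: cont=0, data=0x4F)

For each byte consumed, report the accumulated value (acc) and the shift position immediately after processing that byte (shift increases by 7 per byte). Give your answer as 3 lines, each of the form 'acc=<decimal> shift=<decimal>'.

Answer: acc=8 shift=7
acc=10888 shift=14
acc=1305224 shift=21

Derivation:
byte 0=0x88: payload=0x08=8, contrib = 8<<0 = 8; acc -> 8, shift -> 7
byte 1=0xD5: payload=0x55=85, contrib = 85<<7 = 10880; acc -> 10888, shift -> 14
byte 2=0x4F: payload=0x4F=79, contrib = 79<<14 = 1294336; acc -> 1305224, shift -> 21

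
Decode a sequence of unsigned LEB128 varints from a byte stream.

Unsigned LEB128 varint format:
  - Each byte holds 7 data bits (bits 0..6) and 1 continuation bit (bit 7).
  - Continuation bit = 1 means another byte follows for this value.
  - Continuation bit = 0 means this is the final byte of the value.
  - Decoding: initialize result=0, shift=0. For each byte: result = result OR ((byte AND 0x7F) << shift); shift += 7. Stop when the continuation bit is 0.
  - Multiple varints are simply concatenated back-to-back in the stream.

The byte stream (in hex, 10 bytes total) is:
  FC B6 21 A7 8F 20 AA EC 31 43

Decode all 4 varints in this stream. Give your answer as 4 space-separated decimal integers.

  byte[0]=0xFC cont=1 payload=0x7C=124: acc |= 124<<0 -> acc=124 shift=7
  byte[1]=0xB6 cont=1 payload=0x36=54: acc |= 54<<7 -> acc=7036 shift=14
  byte[2]=0x21 cont=0 payload=0x21=33: acc |= 33<<14 -> acc=547708 shift=21 [end]
Varint 1: bytes[0:3] = FC B6 21 -> value 547708 (3 byte(s))
  byte[3]=0xA7 cont=1 payload=0x27=39: acc |= 39<<0 -> acc=39 shift=7
  byte[4]=0x8F cont=1 payload=0x0F=15: acc |= 15<<7 -> acc=1959 shift=14
  byte[5]=0x20 cont=0 payload=0x20=32: acc |= 32<<14 -> acc=526247 shift=21 [end]
Varint 2: bytes[3:6] = A7 8F 20 -> value 526247 (3 byte(s))
  byte[6]=0xAA cont=1 payload=0x2A=42: acc |= 42<<0 -> acc=42 shift=7
  byte[7]=0xEC cont=1 payload=0x6C=108: acc |= 108<<7 -> acc=13866 shift=14
  byte[8]=0x31 cont=0 payload=0x31=49: acc |= 49<<14 -> acc=816682 shift=21 [end]
Varint 3: bytes[6:9] = AA EC 31 -> value 816682 (3 byte(s))
  byte[9]=0x43 cont=0 payload=0x43=67: acc |= 67<<0 -> acc=67 shift=7 [end]
Varint 4: bytes[9:10] = 43 -> value 67 (1 byte(s))

Answer: 547708 526247 816682 67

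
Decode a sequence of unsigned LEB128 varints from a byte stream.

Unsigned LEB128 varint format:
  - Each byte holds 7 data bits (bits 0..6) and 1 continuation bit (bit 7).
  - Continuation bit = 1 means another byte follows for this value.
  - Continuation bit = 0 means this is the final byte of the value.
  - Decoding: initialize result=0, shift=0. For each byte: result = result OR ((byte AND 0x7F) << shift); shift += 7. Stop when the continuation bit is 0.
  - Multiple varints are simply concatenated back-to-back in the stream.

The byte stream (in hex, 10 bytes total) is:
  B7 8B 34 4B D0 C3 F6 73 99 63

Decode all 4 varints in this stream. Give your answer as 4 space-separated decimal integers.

  byte[0]=0xB7 cont=1 payload=0x37=55: acc |= 55<<0 -> acc=55 shift=7
  byte[1]=0x8B cont=1 payload=0x0B=11: acc |= 11<<7 -> acc=1463 shift=14
  byte[2]=0x34 cont=0 payload=0x34=52: acc |= 52<<14 -> acc=853431 shift=21 [end]
Varint 1: bytes[0:3] = B7 8B 34 -> value 853431 (3 byte(s))
  byte[3]=0x4B cont=0 payload=0x4B=75: acc |= 75<<0 -> acc=75 shift=7 [end]
Varint 2: bytes[3:4] = 4B -> value 75 (1 byte(s))
  byte[4]=0xD0 cont=1 payload=0x50=80: acc |= 80<<0 -> acc=80 shift=7
  byte[5]=0xC3 cont=1 payload=0x43=67: acc |= 67<<7 -> acc=8656 shift=14
  byte[6]=0xF6 cont=1 payload=0x76=118: acc |= 118<<14 -> acc=1941968 shift=21
  byte[7]=0x73 cont=0 payload=0x73=115: acc |= 115<<21 -> acc=243114448 shift=28 [end]
Varint 3: bytes[4:8] = D0 C3 F6 73 -> value 243114448 (4 byte(s))
  byte[8]=0x99 cont=1 payload=0x19=25: acc |= 25<<0 -> acc=25 shift=7
  byte[9]=0x63 cont=0 payload=0x63=99: acc |= 99<<7 -> acc=12697 shift=14 [end]
Varint 4: bytes[8:10] = 99 63 -> value 12697 (2 byte(s))

Answer: 853431 75 243114448 12697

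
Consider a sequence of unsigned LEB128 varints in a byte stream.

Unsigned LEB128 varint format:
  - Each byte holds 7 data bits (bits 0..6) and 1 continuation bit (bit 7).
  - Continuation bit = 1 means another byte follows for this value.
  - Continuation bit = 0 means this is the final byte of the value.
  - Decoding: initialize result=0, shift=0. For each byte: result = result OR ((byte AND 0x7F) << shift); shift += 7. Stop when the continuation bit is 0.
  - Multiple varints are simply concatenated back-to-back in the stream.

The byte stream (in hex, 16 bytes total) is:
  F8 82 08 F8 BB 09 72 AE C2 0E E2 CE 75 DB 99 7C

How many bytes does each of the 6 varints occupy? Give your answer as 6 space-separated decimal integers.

  byte[0]=0xF8 cont=1 payload=0x78=120: acc |= 120<<0 -> acc=120 shift=7
  byte[1]=0x82 cont=1 payload=0x02=2: acc |= 2<<7 -> acc=376 shift=14
  byte[2]=0x08 cont=0 payload=0x08=8: acc |= 8<<14 -> acc=131448 shift=21 [end]
Varint 1: bytes[0:3] = F8 82 08 -> value 131448 (3 byte(s))
  byte[3]=0xF8 cont=1 payload=0x78=120: acc |= 120<<0 -> acc=120 shift=7
  byte[4]=0xBB cont=1 payload=0x3B=59: acc |= 59<<7 -> acc=7672 shift=14
  byte[5]=0x09 cont=0 payload=0x09=9: acc |= 9<<14 -> acc=155128 shift=21 [end]
Varint 2: bytes[3:6] = F8 BB 09 -> value 155128 (3 byte(s))
  byte[6]=0x72 cont=0 payload=0x72=114: acc |= 114<<0 -> acc=114 shift=7 [end]
Varint 3: bytes[6:7] = 72 -> value 114 (1 byte(s))
  byte[7]=0xAE cont=1 payload=0x2E=46: acc |= 46<<0 -> acc=46 shift=7
  byte[8]=0xC2 cont=1 payload=0x42=66: acc |= 66<<7 -> acc=8494 shift=14
  byte[9]=0x0E cont=0 payload=0x0E=14: acc |= 14<<14 -> acc=237870 shift=21 [end]
Varint 4: bytes[7:10] = AE C2 0E -> value 237870 (3 byte(s))
  byte[10]=0xE2 cont=1 payload=0x62=98: acc |= 98<<0 -> acc=98 shift=7
  byte[11]=0xCE cont=1 payload=0x4E=78: acc |= 78<<7 -> acc=10082 shift=14
  byte[12]=0x75 cont=0 payload=0x75=117: acc |= 117<<14 -> acc=1927010 shift=21 [end]
Varint 5: bytes[10:13] = E2 CE 75 -> value 1927010 (3 byte(s))
  byte[13]=0xDB cont=1 payload=0x5B=91: acc |= 91<<0 -> acc=91 shift=7
  byte[14]=0x99 cont=1 payload=0x19=25: acc |= 25<<7 -> acc=3291 shift=14
  byte[15]=0x7C cont=0 payload=0x7C=124: acc |= 124<<14 -> acc=2034907 shift=21 [end]
Varint 6: bytes[13:16] = DB 99 7C -> value 2034907 (3 byte(s))

Answer: 3 3 1 3 3 3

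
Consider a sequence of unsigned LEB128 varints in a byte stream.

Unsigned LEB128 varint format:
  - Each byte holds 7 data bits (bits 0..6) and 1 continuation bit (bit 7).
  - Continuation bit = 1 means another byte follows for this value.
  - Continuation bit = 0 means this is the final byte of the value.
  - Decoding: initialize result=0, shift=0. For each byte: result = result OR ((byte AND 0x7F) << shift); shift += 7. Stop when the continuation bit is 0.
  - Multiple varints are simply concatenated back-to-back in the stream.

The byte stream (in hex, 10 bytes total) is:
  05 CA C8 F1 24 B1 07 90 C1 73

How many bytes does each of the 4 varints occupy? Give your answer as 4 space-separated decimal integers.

  byte[0]=0x05 cont=0 payload=0x05=5: acc |= 5<<0 -> acc=5 shift=7 [end]
Varint 1: bytes[0:1] = 05 -> value 5 (1 byte(s))
  byte[1]=0xCA cont=1 payload=0x4A=74: acc |= 74<<0 -> acc=74 shift=7
  byte[2]=0xC8 cont=1 payload=0x48=72: acc |= 72<<7 -> acc=9290 shift=14
  byte[3]=0xF1 cont=1 payload=0x71=113: acc |= 113<<14 -> acc=1860682 shift=21
  byte[4]=0x24 cont=0 payload=0x24=36: acc |= 36<<21 -> acc=77358154 shift=28 [end]
Varint 2: bytes[1:5] = CA C8 F1 24 -> value 77358154 (4 byte(s))
  byte[5]=0xB1 cont=1 payload=0x31=49: acc |= 49<<0 -> acc=49 shift=7
  byte[6]=0x07 cont=0 payload=0x07=7: acc |= 7<<7 -> acc=945 shift=14 [end]
Varint 3: bytes[5:7] = B1 07 -> value 945 (2 byte(s))
  byte[7]=0x90 cont=1 payload=0x10=16: acc |= 16<<0 -> acc=16 shift=7
  byte[8]=0xC1 cont=1 payload=0x41=65: acc |= 65<<7 -> acc=8336 shift=14
  byte[9]=0x73 cont=0 payload=0x73=115: acc |= 115<<14 -> acc=1892496 shift=21 [end]
Varint 4: bytes[7:10] = 90 C1 73 -> value 1892496 (3 byte(s))

Answer: 1 4 2 3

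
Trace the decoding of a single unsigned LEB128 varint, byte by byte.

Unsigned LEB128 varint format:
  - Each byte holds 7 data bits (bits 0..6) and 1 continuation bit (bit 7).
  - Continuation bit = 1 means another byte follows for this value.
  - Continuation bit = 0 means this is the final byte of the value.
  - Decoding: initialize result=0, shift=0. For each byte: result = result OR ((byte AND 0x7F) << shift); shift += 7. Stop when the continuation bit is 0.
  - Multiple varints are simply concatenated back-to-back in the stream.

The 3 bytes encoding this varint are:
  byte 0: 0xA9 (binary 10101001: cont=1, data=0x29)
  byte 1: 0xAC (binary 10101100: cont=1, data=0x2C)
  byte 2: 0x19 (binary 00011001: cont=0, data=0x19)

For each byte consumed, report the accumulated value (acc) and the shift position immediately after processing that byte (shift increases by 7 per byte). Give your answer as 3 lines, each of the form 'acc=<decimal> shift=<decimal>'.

Answer: acc=41 shift=7
acc=5673 shift=14
acc=415273 shift=21

Derivation:
byte 0=0xA9: payload=0x29=41, contrib = 41<<0 = 41; acc -> 41, shift -> 7
byte 1=0xAC: payload=0x2C=44, contrib = 44<<7 = 5632; acc -> 5673, shift -> 14
byte 2=0x19: payload=0x19=25, contrib = 25<<14 = 409600; acc -> 415273, shift -> 21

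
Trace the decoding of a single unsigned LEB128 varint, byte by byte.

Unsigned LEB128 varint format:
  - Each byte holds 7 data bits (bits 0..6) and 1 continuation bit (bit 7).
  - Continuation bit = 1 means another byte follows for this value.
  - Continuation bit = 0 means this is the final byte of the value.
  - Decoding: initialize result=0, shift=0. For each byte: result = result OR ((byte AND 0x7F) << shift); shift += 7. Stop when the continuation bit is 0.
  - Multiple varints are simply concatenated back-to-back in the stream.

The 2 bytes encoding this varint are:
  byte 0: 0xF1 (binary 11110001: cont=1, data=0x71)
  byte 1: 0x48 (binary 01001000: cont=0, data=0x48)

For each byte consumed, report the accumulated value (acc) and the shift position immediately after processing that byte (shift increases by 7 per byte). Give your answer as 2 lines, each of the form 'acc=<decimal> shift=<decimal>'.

byte 0=0xF1: payload=0x71=113, contrib = 113<<0 = 113; acc -> 113, shift -> 7
byte 1=0x48: payload=0x48=72, contrib = 72<<7 = 9216; acc -> 9329, shift -> 14

Answer: acc=113 shift=7
acc=9329 shift=14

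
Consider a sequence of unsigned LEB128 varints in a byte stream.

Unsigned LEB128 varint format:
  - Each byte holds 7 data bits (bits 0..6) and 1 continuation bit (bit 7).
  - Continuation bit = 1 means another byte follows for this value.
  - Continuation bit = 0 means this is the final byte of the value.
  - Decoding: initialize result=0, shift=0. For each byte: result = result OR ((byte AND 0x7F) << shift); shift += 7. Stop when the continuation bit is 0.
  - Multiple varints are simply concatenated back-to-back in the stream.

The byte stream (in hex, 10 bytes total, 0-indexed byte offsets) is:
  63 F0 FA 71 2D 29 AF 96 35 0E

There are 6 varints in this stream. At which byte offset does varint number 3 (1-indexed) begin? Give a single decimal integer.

  byte[0]=0x63 cont=0 payload=0x63=99: acc |= 99<<0 -> acc=99 shift=7 [end]
Varint 1: bytes[0:1] = 63 -> value 99 (1 byte(s))
  byte[1]=0xF0 cont=1 payload=0x70=112: acc |= 112<<0 -> acc=112 shift=7
  byte[2]=0xFA cont=1 payload=0x7A=122: acc |= 122<<7 -> acc=15728 shift=14
  byte[3]=0x71 cont=0 payload=0x71=113: acc |= 113<<14 -> acc=1867120 shift=21 [end]
Varint 2: bytes[1:4] = F0 FA 71 -> value 1867120 (3 byte(s))
  byte[4]=0x2D cont=0 payload=0x2D=45: acc |= 45<<0 -> acc=45 shift=7 [end]
Varint 3: bytes[4:5] = 2D -> value 45 (1 byte(s))
  byte[5]=0x29 cont=0 payload=0x29=41: acc |= 41<<0 -> acc=41 shift=7 [end]
Varint 4: bytes[5:6] = 29 -> value 41 (1 byte(s))
  byte[6]=0xAF cont=1 payload=0x2F=47: acc |= 47<<0 -> acc=47 shift=7
  byte[7]=0x96 cont=1 payload=0x16=22: acc |= 22<<7 -> acc=2863 shift=14
  byte[8]=0x35 cont=0 payload=0x35=53: acc |= 53<<14 -> acc=871215 shift=21 [end]
Varint 5: bytes[6:9] = AF 96 35 -> value 871215 (3 byte(s))
  byte[9]=0x0E cont=0 payload=0x0E=14: acc |= 14<<0 -> acc=14 shift=7 [end]
Varint 6: bytes[9:10] = 0E -> value 14 (1 byte(s))

Answer: 4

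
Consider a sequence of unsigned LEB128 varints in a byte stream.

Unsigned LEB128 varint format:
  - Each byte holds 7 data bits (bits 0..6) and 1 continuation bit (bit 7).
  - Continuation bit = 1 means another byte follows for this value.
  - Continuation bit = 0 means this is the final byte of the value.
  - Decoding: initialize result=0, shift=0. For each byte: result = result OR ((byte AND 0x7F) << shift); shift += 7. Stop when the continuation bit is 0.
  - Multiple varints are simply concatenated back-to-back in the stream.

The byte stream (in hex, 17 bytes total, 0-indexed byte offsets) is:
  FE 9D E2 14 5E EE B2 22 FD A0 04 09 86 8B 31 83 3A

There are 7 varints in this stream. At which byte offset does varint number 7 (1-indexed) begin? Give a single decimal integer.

Answer: 15

Derivation:
  byte[0]=0xFE cont=1 payload=0x7E=126: acc |= 126<<0 -> acc=126 shift=7
  byte[1]=0x9D cont=1 payload=0x1D=29: acc |= 29<<7 -> acc=3838 shift=14
  byte[2]=0xE2 cont=1 payload=0x62=98: acc |= 98<<14 -> acc=1609470 shift=21
  byte[3]=0x14 cont=0 payload=0x14=20: acc |= 20<<21 -> acc=43552510 shift=28 [end]
Varint 1: bytes[0:4] = FE 9D E2 14 -> value 43552510 (4 byte(s))
  byte[4]=0x5E cont=0 payload=0x5E=94: acc |= 94<<0 -> acc=94 shift=7 [end]
Varint 2: bytes[4:5] = 5E -> value 94 (1 byte(s))
  byte[5]=0xEE cont=1 payload=0x6E=110: acc |= 110<<0 -> acc=110 shift=7
  byte[6]=0xB2 cont=1 payload=0x32=50: acc |= 50<<7 -> acc=6510 shift=14
  byte[7]=0x22 cont=0 payload=0x22=34: acc |= 34<<14 -> acc=563566 shift=21 [end]
Varint 3: bytes[5:8] = EE B2 22 -> value 563566 (3 byte(s))
  byte[8]=0xFD cont=1 payload=0x7D=125: acc |= 125<<0 -> acc=125 shift=7
  byte[9]=0xA0 cont=1 payload=0x20=32: acc |= 32<<7 -> acc=4221 shift=14
  byte[10]=0x04 cont=0 payload=0x04=4: acc |= 4<<14 -> acc=69757 shift=21 [end]
Varint 4: bytes[8:11] = FD A0 04 -> value 69757 (3 byte(s))
  byte[11]=0x09 cont=0 payload=0x09=9: acc |= 9<<0 -> acc=9 shift=7 [end]
Varint 5: bytes[11:12] = 09 -> value 9 (1 byte(s))
  byte[12]=0x86 cont=1 payload=0x06=6: acc |= 6<<0 -> acc=6 shift=7
  byte[13]=0x8B cont=1 payload=0x0B=11: acc |= 11<<7 -> acc=1414 shift=14
  byte[14]=0x31 cont=0 payload=0x31=49: acc |= 49<<14 -> acc=804230 shift=21 [end]
Varint 6: bytes[12:15] = 86 8B 31 -> value 804230 (3 byte(s))
  byte[15]=0x83 cont=1 payload=0x03=3: acc |= 3<<0 -> acc=3 shift=7
  byte[16]=0x3A cont=0 payload=0x3A=58: acc |= 58<<7 -> acc=7427 shift=14 [end]
Varint 7: bytes[15:17] = 83 3A -> value 7427 (2 byte(s))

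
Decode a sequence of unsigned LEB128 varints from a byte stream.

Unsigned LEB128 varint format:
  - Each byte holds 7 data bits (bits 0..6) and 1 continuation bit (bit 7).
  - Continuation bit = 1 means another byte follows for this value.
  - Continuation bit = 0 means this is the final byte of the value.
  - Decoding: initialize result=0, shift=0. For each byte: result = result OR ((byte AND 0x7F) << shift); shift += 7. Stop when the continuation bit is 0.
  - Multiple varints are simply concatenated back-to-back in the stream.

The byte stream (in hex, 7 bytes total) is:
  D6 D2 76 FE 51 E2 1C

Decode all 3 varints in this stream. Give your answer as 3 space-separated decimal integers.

Answer: 1943894 10494 3682

Derivation:
  byte[0]=0xD6 cont=1 payload=0x56=86: acc |= 86<<0 -> acc=86 shift=7
  byte[1]=0xD2 cont=1 payload=0x52=82: acc |= 82<<7 -> acc=10582 shift=14
  byte[2]=0x76 cont=0 payload=0x76=118: acc |= 118<<14 -> acc=1943894 shift=21 [end]
Varint 1: bytes[0:3] = D6 D2 76 -> value 1943894 (3 byte(s))
  byte[3]=0xFE cont=1 payload=0x7E=126: acc |= 126<<0 -> acc=126 shift=7
  byte[4]=0x51 cont=0 payload=0x51=81: acc |= 81<<7 -> acc=10494 shift=14 [end]
Varint 2: bytes[3:5] = FE 51 -> value 10494 (2 byte(s))
  byte[5]=0xE2 cont=1 payload=0x62=98: acc |= 98<<0 -> acc=98 shift=7
  byte[6]=0x1C cont=0 payload=0x1C=28: acc |= 28<<7 -> acc=3682 shift=14 [end]
Varint 3: bytes[5:7] = E2 1C -> value 3682 (2 byte(s))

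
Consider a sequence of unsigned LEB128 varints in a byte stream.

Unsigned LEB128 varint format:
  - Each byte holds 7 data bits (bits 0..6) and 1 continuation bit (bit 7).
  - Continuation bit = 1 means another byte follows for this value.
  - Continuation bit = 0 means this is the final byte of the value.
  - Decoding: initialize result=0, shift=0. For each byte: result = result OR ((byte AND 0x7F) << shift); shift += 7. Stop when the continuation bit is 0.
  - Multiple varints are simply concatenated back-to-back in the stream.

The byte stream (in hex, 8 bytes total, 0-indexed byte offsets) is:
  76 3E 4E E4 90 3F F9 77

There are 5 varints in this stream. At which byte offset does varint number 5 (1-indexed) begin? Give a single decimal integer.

Answer: 6

Derivation:
  byte[0]=0x76 cont=0 payload=0x76=118: acc |= 118<<0 -> acc=118 shift=7 [end]
Varint 1: bytes[0:1] = 76 -> value 118 (1 byte(s))
  byte[1]=0x3E cont=0 payload=0x3E=62: acc |= 62<<0 -> acc=62 shift=7 [end]
Varint 2: bytes[1:2] = 3E -> value 62 (1 byte(s))
  byte[2]=0x4E cont=0 payload=0x4E=78: acc |= 78<<0 -> acc=78 shift=7 [end]
Varint 3: bytes[2:3] = 4E -> value 78 (1 byte(s))
  byte[3]=0xE4 cont=1 payload=0x64=100: acc |= 100<<0 -> acc=100 shift=7
  byte[4]=0x90 cont=1 payload=0x10=16: acc |= 16<<7 -> acc=2148 shift=14
  byte[5]=0x3F cont=0 payload=0x3F=63: acc |= 63<<14 -> acc=1034340 shift=21 [end]
Varint 4: bytes[3:6] = E4 90 3F -> value 1034340 (3 byte(s))
  byte[6]=0xF9 cont=1 payload=0x79=121: acc |= 121<<0 -> acc=121 shift=7
  byte[7]=0x77 cont=0 payload=0x77=119: acc |= 119<<7 -> acc=15353 shift=14 [end]
Varint 5: bytes[6:8] = F9 77 -> value 15353 (2 byte(s))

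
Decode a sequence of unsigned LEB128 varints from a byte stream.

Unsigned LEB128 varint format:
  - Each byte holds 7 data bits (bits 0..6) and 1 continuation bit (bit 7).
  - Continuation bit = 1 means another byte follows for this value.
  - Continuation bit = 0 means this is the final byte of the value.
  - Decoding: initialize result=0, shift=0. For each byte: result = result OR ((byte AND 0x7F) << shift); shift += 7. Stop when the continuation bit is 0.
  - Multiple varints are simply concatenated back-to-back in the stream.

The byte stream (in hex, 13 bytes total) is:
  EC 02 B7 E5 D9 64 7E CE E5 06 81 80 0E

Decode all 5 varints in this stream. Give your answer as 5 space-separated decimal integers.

  byte[0]=0xEC cont=1 payload=0x6C=108: acc |= 108<<0 -> acc=108 shift=7
  byte[1]=0x02 cont=0 payload=0x02=2: acc |= 2<<7 -> acc=364 shift=14 [end]
Varint 1: bytes[0:2] = EC 02 -> value 364 (2 byte(s))
  byte[2]=0xB7 cont=1 payload=0x37=55: acc |= 55<<0 -> acc=55 shift=7
  byte[3]=0xE5 cont=1 payload=0x65=101: acc |= 101<<7 -> acc=12983 shift=14
  byte[4]=0xD9 cont=1 payload=0x59=89: acc |= 89<<14 -> acc=1471159 shift=21
  byte[5]=0x64 cont=0 payload=0x64=100: acc |= 100<<21 -> acc=211186359 shift=28 [end]
Varint 2: bytes[2:6] = B7 E5 D9 64 -> value 211186359 (4 byte(s))
  byte[6]=0x7E cont=0 payload=0x7E=126: acc |= 126<<0 -> acc=126 shift=7 [end]
Varint 3: bytes[6:7] = 7E -> value 126 (1 byte(s))
  byte[7]=0xCE cont=1 payload=0x4E=78: acc |= 78<<0 -> acc=78 shift=7
  byte[8]=0xE5 cont=1 payload=0x65=101: acc |= 101<<7 -> acc=13006 shift=14
  byte[9]=0x06 cont=0 payload=0x06=6: acc |= 6<<14 -> acc=111310 shift=21 [end]
Varint 4: bytes[7:10] = CE E5 06 -> value 111310 (3 byte(s))
  byte[10]=0x81 cont=1 payload=0x01=1: acc |= 1<<0 -> acc=1 shift=7
  byte[11]=0x80 cont=1 payload=0x00=0: acc |= 0<<7 -> acc=1 shift=14
  byte[12]=0x0E cont=0 payload=0x0E=14: acc |= 14<<14 -> acc=229377 shift=21 [end]
Varint 5: bytes[10:13] = 81 80 0E -> value 229377 (3 byte(s))

Answer: 364 211186359 126 111310 229377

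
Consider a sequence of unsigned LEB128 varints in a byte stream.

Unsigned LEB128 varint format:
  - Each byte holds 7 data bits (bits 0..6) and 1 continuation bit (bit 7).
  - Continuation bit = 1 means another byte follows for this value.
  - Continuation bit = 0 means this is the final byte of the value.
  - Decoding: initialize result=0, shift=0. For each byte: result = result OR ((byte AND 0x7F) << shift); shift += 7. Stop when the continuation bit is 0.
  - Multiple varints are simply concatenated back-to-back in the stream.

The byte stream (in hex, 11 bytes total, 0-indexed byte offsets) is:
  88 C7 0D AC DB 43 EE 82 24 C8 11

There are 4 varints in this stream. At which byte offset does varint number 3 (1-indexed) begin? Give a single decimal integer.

Answer: 6

Derivation:
  byte[0]=0x88 cont=1 payload=0x08=8: acc |= 8<<0 -> acc=8 shift=7
  byte[1]=0xC7 cont=1 payload=0x47=71: acc |= 71<<7 -> acc=9096 shift=14
  byte[2]=0x0D cont=0 payload=0x0D=13: acc |= 13<<14 -> acc=222088 shift=21 [end]
Varint 1: bytes[0:3] = 88 C7 0D -> value 222088 (3 byte(s))
  byte[3]=0xAC cont=1 payload=0x2C=44: acc |= 44<<0 -> acc=44 shift=7
  byte[4]=0xDB cont=1 payload=0x5B=91: acc |= 91<<7 -> acc=11692 shift=14
  byte[5]=0x43 cont=0 payload=0x43=67: acc |= 67<<14 -> acc=1109420 shift=21 [end]
Varint 2: bytes[3:6] = AC DB 43 -> value 1109420 (3 byte(s))
  byte[6]=0xEE cont=1 payload=0x6E=110: acc |= 110<<0 -> acc=110 shift=7
  byte[7]=0x82 cont=1 payload=0x02=2: acc |= 2<<7 -> acc=366 shift=14
  byte[8]=0x24 cont=0 payload=0x24=36: acc |= 36<<14 -> acc=590190 shift=21 [end]
Varint 3: bytes[6:9] = EE 82 24 -> value 590190 (3 byte(s))
  byte[9]=0xC8 cont=1 payload=0x48=72: acc |= 72<<0 -> acc=72 shift=7
  byte[10]=0x11 cont=0 payload=0x11=17: acc |= 17<<7 -> acc=2248 shift=14 [end]
Varint 4: bytes[9:11] = C8 11 -> value 2248 (2 byte(s))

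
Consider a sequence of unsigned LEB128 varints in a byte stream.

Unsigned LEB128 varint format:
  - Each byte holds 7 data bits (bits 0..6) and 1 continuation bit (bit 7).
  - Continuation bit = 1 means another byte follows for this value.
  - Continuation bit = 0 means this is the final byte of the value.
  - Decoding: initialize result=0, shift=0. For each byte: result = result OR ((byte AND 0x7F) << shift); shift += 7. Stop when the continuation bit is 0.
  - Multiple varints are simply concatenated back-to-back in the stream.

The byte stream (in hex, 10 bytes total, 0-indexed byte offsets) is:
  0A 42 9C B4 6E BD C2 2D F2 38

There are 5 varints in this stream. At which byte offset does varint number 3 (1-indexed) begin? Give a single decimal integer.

Answer: 2

Derivation:
  byte[0]=0x0A cont=0 payload=0x0A=10: acc |= 10<<0 -> acc=10 shift=7 [end]
Varint 1: bytes[0:1] = 0A -> value 10 (1 byte(s))
  byte[1]=0x42 cont=0 payload=0x42=66: acc |= 66<<0 -> acc=66 shift=7 [end]
Varint 2: bytes[1:2] = 42 -> value 66 (1 byte(s))
  byte[2]=0x9C cont=1 payload=0x1C=28: acc |= 28<<0 -> acc=28 shift=7
  byte[3]=0xB4 cont=1 payload=0x34=52: acc |= 52<<7 -> acc=6684 shift=14
  byte[4]=0x6E cont=0 payload=0x6E=110: acc |= 110<<14 -> acc=1808924 shift=21 [end]
Varint 3: bytes[2:5] = 9C B4 6E -> value 1808924 (3 byte(s))
  byte[5]=0xBD cont=1 payload=0x3D=61: acc |= 61<<0 -> acc=61 shift=7
  byte[6]=0xC2 cont=1 payload=0x42=66: acc |= 66<<7 -> acc=8509 shift=14
  byte[7]=0x2D cont=0 payload=0x2D=45: acc |= 45<<14 -> acc=745789 shift=21 [end]
Varint 4: bytes[5:8] = BD C2 2D -> value 745789 (3 byte(s))
  byte[8]=0xF2 cont=1 payload=0x72=114: acc |= 114<<0 -> acc=114 shift=7
  byte[9]=0x38 cont=0 payload=0x38=56: acc |= 56<<7 -> acc=7282 shift=14 [end]
Varint 5: bytes[8:10] = F2 38 -> value 7282 (2 byte(s))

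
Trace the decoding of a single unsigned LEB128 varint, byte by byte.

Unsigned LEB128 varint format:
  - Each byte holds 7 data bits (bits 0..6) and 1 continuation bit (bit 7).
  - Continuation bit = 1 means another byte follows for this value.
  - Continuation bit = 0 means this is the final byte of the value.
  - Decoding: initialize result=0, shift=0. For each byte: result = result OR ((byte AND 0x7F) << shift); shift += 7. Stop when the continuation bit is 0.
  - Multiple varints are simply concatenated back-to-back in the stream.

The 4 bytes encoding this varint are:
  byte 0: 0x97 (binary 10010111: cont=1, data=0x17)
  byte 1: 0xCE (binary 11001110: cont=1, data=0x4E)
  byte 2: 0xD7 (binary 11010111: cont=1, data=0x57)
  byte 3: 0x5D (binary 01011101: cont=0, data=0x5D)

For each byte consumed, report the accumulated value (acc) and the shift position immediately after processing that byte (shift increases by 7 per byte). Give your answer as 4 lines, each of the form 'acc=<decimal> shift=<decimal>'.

byte 0=0x97: payload=0x17=23, contrib = 23<<0 = 23; acc -> 23, shift -> 7
byte 1=0xCE: payload=0x4E=78, contrib = 78<<7 = 9984; acc -> 10007, shift -> 14
byte 2=0xD7: payload=0x57=87, contrib = 87<<14 = 1425408; acc -> 1435415, shift -> 21
byte 3=0x5D: payload=0x5D=93, contrib = 93<<21 = 195035136; acc -> 196470551, shift -> 28

Answer: acc=23 shift=7
acc=10007 shift=14
acc=1435415 shift=21
acc=196470551 shift=28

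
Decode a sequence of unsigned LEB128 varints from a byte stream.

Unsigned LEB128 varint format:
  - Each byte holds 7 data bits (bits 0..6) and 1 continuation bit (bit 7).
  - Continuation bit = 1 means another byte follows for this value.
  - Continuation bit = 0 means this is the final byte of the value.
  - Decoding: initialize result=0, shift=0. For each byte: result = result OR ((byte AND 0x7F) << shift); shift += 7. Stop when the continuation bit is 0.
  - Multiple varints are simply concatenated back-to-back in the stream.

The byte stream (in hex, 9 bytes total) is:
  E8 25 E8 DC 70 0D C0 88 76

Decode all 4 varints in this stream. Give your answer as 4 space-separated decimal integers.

  byte[0]=0xE8 cont=1 payload=0x68=104: acc |= 104<<0 -> acc=104 shift=7
  byte[1]=0x25 cont=0 payload=0x25=37: acc |= 37<<7 -> acc=4840 shift=14 [end]
Varint 1: bytes[0:2] = E8 25 -> value 4840 (2 byte(s))
  byte[2]=0xE8 cont=1 payload=0x68=104: acc |= 104<<0 -> acc=104 shift=7
  byte[3]=0xDC cont=1 payload=0x5C=92: acc |= 92<<7 -> acc=11880 shift=14
  byte[4]=0x70 cont=0 payload=0x70=112: acc |= 112<<14 -> acc=1846888 shift=21 [end]
Varint 2: bytes[2:5] = E8 DC 70 -> value 1846888 (3 byte(s))
  byte[5]=0x0D cont=0 payload=0x0D=13: acc |= 13<<0 -> acc=13 shift=7 [end]
Varint 3: bytes[5:6] = 0D -> value 13 (1 byte(s))
  byte[6]=0xC0 cont=1 payload=0x40=64: acc |= 64<<0 -> acc=64 shift=7
  byte[7]=0x88 cont=1 payload=0x08=8: acc |= 8<<7 -> acc=1088 shift=14
  byte[8]=0x76 cont=0 payload=0x76=118: acc |= 118<<14 -> acc=1934400 shift=21 [end]
Varint 4: bytes[6:9] = C0 88 76 -> value 1934400 (3 byte(s))

Answer: 4840 1846888 13 1934400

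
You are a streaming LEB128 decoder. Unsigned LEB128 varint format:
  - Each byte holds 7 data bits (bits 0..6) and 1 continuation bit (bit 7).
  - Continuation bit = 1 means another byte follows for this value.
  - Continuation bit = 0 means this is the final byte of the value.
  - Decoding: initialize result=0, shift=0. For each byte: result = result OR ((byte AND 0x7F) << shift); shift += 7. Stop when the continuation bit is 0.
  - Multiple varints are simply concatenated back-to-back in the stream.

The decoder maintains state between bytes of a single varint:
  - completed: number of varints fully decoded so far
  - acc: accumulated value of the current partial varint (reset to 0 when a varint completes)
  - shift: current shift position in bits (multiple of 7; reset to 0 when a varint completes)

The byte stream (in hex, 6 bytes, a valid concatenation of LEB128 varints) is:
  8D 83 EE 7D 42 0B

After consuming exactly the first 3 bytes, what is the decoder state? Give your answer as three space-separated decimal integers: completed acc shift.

byte[0]=0x8D cont=1 payload=0x0D: acc |= 13<<0 -> completed=0 acc=13 shift=7
byte[1]=0x83 cont=1 payload=0x03: acc |= 3<<7 -> completed=0 acc=397 shift=14
byte[2]=0xEE cont=1 payload=0x6E: acc |= 110<<14 -> completed=0 acc=1802637 shift=21

Answer: 0 1802637 21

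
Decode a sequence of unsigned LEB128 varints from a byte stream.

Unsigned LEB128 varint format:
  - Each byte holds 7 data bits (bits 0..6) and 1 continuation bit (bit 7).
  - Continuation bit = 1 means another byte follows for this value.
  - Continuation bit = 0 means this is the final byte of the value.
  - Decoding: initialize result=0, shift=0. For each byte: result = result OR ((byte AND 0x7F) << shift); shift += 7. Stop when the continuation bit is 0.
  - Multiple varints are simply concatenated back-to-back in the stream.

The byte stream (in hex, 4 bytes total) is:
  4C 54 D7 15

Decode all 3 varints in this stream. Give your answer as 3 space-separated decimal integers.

Answer: 76 84 2775

Derivation:
  byte[0]=0x4C cont=0 payload=0x4C=76: acc |= 76<<0 -> acc=76 shift=7 [end]
Varint 1: bytes[0:1] = 4C -> value 76 (1 byte(s))
  byte[1]=0x54 cont=0 payload=0x54=84: acc |= 84<<0 -> acc=84 shift=7 [end]
Varint 2: bytes[1:2] = 54 -> value 84 (1 byte(s))
  byte[2]=0xD7 cont=1 payload=0x57=87: acc |= 87<<0 -> acc=87 shift=7
  byte[3]=0x15 cont=0 payload=0x15=21: acc |= 21<<7 -> acc=2775 shift=14 [end]
Varint 3: bytes[2:4] = D7 15 -> value 2775 (2 byte(s))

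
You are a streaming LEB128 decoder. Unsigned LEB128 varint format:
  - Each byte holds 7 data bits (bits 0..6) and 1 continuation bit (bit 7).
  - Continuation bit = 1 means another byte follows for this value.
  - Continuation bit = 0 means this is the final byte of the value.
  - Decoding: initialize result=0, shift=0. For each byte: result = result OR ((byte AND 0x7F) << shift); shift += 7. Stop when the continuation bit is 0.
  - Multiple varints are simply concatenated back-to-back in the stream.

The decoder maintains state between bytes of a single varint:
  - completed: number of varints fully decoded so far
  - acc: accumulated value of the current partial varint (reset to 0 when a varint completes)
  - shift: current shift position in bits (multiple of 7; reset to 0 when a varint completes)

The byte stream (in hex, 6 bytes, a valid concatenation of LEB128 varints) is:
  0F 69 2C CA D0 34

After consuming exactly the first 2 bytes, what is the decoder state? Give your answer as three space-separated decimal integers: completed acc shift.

byte[0]=0x0F cont=0 payload=0x0F: varint #1 complete (value=15); reset -> completed=1 acc=0 shift=0
byte[1]=0x69 cont=0 payload=0x69: varint #2 complete (value=105); reset -> completed=2 acc=0 shift=0

Answer: 2 0 0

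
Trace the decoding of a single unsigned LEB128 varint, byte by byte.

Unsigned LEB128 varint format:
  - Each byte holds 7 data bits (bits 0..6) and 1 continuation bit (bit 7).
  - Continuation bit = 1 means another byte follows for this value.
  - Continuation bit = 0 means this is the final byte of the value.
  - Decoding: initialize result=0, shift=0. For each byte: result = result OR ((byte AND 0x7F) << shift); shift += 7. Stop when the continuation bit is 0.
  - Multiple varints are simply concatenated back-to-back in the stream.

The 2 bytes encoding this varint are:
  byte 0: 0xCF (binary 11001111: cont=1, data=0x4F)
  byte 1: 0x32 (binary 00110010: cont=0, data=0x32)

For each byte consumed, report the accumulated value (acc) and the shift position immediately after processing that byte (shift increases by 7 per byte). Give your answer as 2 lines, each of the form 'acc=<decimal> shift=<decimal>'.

byte 0=0xCF: payload=0x4F=79, contrib = 79<<0 = 79; acc -> 79, shift -> 7
byte 1=0x32: payload=0x32=50, contrib = 50<<7 = 6400; acc -> 6479, shift -> 14

Answer: acc=79 shift=7
acc=6479 shift=14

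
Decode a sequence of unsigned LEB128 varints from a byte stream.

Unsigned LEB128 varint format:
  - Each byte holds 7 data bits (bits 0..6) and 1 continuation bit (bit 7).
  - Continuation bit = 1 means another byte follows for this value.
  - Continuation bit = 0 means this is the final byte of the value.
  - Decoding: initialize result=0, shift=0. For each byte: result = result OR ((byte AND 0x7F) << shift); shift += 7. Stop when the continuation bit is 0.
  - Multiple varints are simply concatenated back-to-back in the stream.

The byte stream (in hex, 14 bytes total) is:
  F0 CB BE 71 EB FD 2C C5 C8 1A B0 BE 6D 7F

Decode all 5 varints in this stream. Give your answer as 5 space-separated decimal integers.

  byte[0]=0xF0 cont=1 payload=0x70=112: acc |= 112<<0 -> acc=112 shift=7
  byte[1]=0xCB cont=1 payload=0x4B=75: acc |= 75<<7 -> acc=9712 shift=14
  byte[2]=0xBE cont=1 payload=0x3E=62: acc |= 62<<14 -> acc=1025520 shift=21
  byte[3]=0x71 cont=0 payload=0x71=113: acc |= 113<<21 -> acc=238003696 shift=28 [end]
Varint 1: bytes[0:4] = F0 CB BE 71 -> value 238003696 (4 byte(s))
  byte[4]=0xEB cont=1 payload=0x6B=107: acc |= 107<<0 -> acc=107 shift=7
  byte[5]=0xFD cont=1 payload=0x7D=125: acc |= 125<<7 -> acc=16107 shift=14
  byte[6]=0x2C cont=0 payload=0x2C=44: acc |= 44<<14 -> acc=737003 shift=21 [end]
Varint 2: bytes[4:7] = EB FD 2C -> value 737003 (3 byte(s))
  byte[7]=0xC5 cont=1 payload=0x45=69: acc |= 69<<0 -> acc=69 shift=7
  byte[8]=0xC8 cont=1 payload=0x48=72: acc |= 72<<7 -> acc=9285 shift=14
  byte[9]=0x1A cont=0 payload=0x1A=26: acc |= 26<<14 -> acc=435269 shift=21 [end]
Varint 3: bytes[7:10] = C5 C8 1A -> value 435269 (3 byte(s))
  byte[10]=0xB0 cont=1 payload=0x30=48: acc |= 48<<0 -> acc=48 shift=7
  byte[11]=0xBE cont=1 payload=0x3E=62: acc |= 62<<7 -> acc=7984 shift=14
  byte[12]=0x6D cont=0 payload=0x6D=109: acc |= 109<<14 -> acc=1793840 shift=21 [end]
Varint 4: bytes[10:13] = B0 BE 6D -> value 1793840 (3 byte(s))
  byte[13]=0x7F cont=0 payload=0x7F=127: acc |= 127<<0 -> acc=127 shift=7 [end]
Varint 5: bytes[13:14] = 7F -> value 127 (1 byte(s))

Answer: 238003696 737003 435269 1793840 127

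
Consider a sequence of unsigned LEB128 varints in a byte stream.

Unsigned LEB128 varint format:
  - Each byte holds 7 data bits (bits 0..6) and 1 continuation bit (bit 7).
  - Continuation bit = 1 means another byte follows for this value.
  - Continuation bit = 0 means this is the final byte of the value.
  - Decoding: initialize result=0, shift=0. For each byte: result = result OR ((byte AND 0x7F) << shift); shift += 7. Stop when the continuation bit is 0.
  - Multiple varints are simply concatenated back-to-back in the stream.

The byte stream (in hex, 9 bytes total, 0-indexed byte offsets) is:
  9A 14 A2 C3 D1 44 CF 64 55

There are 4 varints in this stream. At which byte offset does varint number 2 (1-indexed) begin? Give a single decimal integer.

Answer: 2

Derivation:
  byte[0]=0x9A cont=1 payload=0x1A=26: acc |= 26<<0 -> acc=26 shift=7
  byte[1]=0x14 cont=0 payload=0x14=20: acc |= 20<<7 -> acc=2586 shift=14 [end]
Varint 1: bytes[0:2] = 9A 14 -> value 2586 (2 byte(s))
  byte[2]=0xA2 cont=1 payload=0x22=34: acc |= 34<<0 -> acc=34 shift=7
  byte[3]=0xC3 cont=1 payload=0x43=67: acc |= 67<<7 -> acc=8610 shift=14
  byte[4]=0xD1 cont=1 payload=0x51=81: acc |= 81<<14 -> acc=1335714 shift=21
  byte[5]=0x44 cont=0 payload=0x44=68: acc |= 68<<21 -> acc=143942050 shift=28 [end]
Varint 2: bytes[2:6] = A2 C3 D1 44 -> value 143942050 (4 byte(s))
  byte[6]=0xCF cont=1 payload=0x4F=79: acc |= 79<<0 -> acc=79 shift=7
  byte[7]=0x64 cont=0 payload=0x64=100: acc |= 100<<7 -> acc=12879 shift=14 [end]
Varint 3: bytes[6:8] = CF 64 -> value 12879 (2 byte(s))
  byte[8]=0x55 cont=0 payload=0x55=85: acc |= 85<<0 -> acc=85 shift=7 [end]
Varint 4: bytes[8:9] = 55 -> value 85 (1 byte(s))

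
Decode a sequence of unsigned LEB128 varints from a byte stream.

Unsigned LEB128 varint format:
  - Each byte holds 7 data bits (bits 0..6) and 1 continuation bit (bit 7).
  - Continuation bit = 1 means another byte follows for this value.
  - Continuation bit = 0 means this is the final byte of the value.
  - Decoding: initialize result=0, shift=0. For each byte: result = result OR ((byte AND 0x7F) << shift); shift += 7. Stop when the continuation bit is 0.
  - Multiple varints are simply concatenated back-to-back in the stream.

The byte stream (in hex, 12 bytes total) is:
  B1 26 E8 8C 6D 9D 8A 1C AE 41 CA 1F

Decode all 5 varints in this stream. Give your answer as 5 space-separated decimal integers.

  byte[0]=0xB1 cont=1 payload=0x31=49: acc |= 49<<0 -> acc=49 shift=7
  byte[1]=0x26 cont=0 payload=0x26=38: acc |= 38<<7 -> acc=4913 shift=14 [end]
Varint 1: bytes[0:2] = B1 26 -> value 4913 (2 byte(s))
  byte[2]=0xE8 cont=1 payload=0x68=104: acc |= 104<<0 -> acc=104 shift=7
  byte[3]=0x8C cont=1 payload=0x0C=12: acc |= 12<<7 -> acc=1640 shift=14
  byte[4]=0x6D cont=0 payload=0x6D=109: acc |= 109<<14 -> acc=1787496 shift=21 [end]
Varint 2: bytes[2:5] = E8 8C 6D -> value 1787496 (3 byte(s))
  byte[5]=0x9D cont=1 payload=0x1D=29: acc |= 29<<0 -> acc=29 shift=7
  byte[6]=0x8A cont=1 payload=0x0A=10: acc |= 10<<7 -> acc=1309 shift=14
  byte[7]=0x1C cont=0 payload=0x1C=28: acc |= 28<<14 -> acc=460061 shift=21 [end]
Varint 3: bytes[5:8] = 9D 8A 1C -> value 460061 (3 byte(s))
  byte[8]=0xAE cont=1 payload=0x2E=46: acc |= 46<<0 -> acc=46 shift=7
  byte[9]=0x41 cont=0 payload=0x41=65: acc |= 65<<7 -> acc=8366 shift=14 [end]
Varint 4: bytes[8:10] = AE 41 -> value 8366 (2 byte(s))
  byte[10]=0xCA cont=1 payload=0x4A=74: acc |= 74<<0 -> acc=74 shift=7
  byte[11]=0x1F cont=0 payload=0x1F=31: acc |= 31<<7 -> acc=4042 shift=14 [end]
Varint 5: bytes[10:12] = CA 1F -> value 4042 (2 byte(s))

Answer: 4913 1787496 460061 8366 4042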